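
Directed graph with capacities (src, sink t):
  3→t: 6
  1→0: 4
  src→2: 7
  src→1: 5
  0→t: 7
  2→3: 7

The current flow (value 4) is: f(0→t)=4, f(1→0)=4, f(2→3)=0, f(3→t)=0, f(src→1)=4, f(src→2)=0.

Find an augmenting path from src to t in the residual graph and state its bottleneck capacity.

src→2→3→t, bottleneck 6

Residual along src→2→3→t: src→2: 7, 2→3: 7, 3→t: 6.
Bottleneck = min = 6.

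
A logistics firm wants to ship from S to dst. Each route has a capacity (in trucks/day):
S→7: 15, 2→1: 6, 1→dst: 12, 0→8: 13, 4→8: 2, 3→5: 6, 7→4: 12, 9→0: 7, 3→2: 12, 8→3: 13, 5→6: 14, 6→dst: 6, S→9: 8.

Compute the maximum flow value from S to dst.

Augment S→7→4→8→3→2→1→dst: bottleneck 2. Total 2.
Augment S→9→0→8→3→2→1→dst: bottleneck 4. Total 6.
Augment S→9→0→8→3→5→6→dst: bottleneck 3. Total 9.
No augmenting path remains in the residual graph.

9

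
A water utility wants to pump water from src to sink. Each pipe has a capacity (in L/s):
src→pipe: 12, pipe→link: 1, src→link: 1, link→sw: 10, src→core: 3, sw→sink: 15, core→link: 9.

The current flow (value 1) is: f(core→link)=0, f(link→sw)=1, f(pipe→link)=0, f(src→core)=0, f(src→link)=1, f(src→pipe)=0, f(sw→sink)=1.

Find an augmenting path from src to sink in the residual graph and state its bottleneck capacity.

Residual along src→pipe→link→sw→sink: src→pipe: 12, pipe→link: 1, link→sw: 9, sw→sink: 14.
Bottleneck = min = 1.

src→pipe→link→sw→sink, bottleneck 1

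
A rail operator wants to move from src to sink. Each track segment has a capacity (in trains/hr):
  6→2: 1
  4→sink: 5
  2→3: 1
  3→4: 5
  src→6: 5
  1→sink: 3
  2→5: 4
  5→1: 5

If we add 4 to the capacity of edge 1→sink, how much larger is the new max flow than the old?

0

Original max flow = 1.
Edge 1→sink does not cross the min cut (source side {6, src}), so extra capacity there cannot help.
New max flow = 1. Increase = 0.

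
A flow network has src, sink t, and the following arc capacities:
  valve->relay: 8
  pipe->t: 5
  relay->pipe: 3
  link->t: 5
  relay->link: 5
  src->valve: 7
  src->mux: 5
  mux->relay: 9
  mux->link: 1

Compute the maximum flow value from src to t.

8

Augment src->mux->link->t: bottleneck 1. Total 1.
Augment src->mux->relay->link->t: bottleneck 4. Total 5.
Augment src->valve->relay->pipe->t: bottleneck 3. Total 8.
No augmenting path remains in the residual graph.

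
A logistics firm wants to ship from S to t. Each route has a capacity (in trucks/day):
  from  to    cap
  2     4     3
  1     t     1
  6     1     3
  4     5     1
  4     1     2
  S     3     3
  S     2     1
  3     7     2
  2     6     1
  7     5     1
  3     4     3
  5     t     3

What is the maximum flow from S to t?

Augment S→2→6→1→t: bottleneck 1. Total 1.
Augment S→3→4→5→t: bottleneck 1. Total 2.
Augment S→3→7→5→t: bottleneck 1. Total 3.
No augmenting path remains in the residual graph.

3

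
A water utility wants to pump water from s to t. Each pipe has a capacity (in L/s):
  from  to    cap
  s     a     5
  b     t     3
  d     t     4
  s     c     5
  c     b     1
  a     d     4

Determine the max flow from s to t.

Augment s->c->b->t: bottleneck 1. Total 1.
Augment s->a->d->t: bottleneck 4. Total 5.
No augmenting path remains in the residual graph.

5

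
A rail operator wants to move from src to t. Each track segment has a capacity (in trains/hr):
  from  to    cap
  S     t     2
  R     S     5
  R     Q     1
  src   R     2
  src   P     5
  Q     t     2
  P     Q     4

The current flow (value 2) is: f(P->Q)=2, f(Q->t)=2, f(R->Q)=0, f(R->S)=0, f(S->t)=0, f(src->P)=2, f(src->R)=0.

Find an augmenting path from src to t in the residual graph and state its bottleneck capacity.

Residual along src->R->S->t: src->R: 2, R->S: 5, S->t: 2.
Bottleneck = min = 2.

src->R->S->t, bottleneck 2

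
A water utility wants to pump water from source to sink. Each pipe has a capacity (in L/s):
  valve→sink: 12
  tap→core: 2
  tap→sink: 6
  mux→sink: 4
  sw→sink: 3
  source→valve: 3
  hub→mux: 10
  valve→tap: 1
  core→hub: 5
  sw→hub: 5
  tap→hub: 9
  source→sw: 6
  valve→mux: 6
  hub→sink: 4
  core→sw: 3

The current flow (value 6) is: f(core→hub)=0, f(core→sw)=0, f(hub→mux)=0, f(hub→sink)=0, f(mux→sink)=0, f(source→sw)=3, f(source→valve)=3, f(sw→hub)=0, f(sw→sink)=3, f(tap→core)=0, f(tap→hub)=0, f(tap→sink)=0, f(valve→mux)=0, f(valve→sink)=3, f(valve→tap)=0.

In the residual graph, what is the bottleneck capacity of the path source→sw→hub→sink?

Residual capacities along the path: source→sw: 3, sw→hub: 5, hub→sink: 4.
Minimum is 3.

3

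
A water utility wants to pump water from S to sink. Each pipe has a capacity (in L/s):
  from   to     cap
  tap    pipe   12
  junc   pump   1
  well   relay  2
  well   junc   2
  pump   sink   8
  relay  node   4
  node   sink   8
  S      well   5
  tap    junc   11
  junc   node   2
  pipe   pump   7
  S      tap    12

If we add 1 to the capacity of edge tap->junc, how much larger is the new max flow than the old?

0

Original max flow = 12.
Edge tap->junc does not cross the min cut (source side {S, junc, pipe, tap, well}), so extra capacity there cannot help.
New max flow = 12. Increase = 0.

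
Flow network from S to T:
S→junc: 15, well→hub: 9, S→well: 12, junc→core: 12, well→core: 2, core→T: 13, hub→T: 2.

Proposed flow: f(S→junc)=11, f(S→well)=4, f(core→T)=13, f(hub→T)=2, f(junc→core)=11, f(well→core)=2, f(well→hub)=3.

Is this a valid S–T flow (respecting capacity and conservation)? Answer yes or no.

No

Conservation fails at well: inflow 4 ≠ outflow 5.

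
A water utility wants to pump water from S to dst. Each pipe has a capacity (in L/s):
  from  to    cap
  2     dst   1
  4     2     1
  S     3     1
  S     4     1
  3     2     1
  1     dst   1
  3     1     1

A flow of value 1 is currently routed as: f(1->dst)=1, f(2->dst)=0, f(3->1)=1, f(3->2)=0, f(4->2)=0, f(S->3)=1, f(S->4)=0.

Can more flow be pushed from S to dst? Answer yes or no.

Yes

Residual path S->4->2->dst has bottleneck 1 > 0.
Pushing 1 along it raises the flow to 2, so the given flow is not maximum.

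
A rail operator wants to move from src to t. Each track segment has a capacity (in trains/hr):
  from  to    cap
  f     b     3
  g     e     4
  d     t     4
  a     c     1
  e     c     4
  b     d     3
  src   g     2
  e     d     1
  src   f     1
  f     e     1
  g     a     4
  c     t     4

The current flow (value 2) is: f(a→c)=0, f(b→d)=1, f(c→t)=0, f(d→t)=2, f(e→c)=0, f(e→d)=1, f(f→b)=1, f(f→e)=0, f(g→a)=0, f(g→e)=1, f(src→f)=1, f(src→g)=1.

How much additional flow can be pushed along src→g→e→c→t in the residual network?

Residual capacities along the path: src→g: 1, g→e: 3, e→c: 4, c→t: 4.
Minimum is 1.

1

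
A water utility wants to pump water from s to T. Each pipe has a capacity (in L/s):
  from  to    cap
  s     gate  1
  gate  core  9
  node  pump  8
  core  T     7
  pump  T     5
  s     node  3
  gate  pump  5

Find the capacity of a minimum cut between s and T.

4

Max flow = 4 (via 2 augmenting paths).
In the residual at optimum, the set reachable from s is {s}.
Cut edges: s->node (cap 3), s->gate (cap 1). Sum = 4.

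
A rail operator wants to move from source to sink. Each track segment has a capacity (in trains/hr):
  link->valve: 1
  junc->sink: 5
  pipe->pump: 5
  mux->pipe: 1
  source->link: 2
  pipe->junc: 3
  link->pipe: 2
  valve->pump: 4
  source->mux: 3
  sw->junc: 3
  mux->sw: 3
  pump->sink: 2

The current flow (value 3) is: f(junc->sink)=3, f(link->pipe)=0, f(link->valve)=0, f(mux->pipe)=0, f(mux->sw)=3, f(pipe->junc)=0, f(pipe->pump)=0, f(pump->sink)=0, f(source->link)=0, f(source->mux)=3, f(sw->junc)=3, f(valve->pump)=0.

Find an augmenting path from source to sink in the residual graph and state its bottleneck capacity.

Residual along source->link->pipe->junc->sink: source->link: 2, link->pipe: 2, pipe->junc: 3, junc->sink: 2.
Bottleneck = min = 2.

source->link->pipe->junc->sink, bottleneck 2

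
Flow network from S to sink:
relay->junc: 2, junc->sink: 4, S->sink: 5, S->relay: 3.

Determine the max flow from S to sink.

Augment S->sink: bottleneck 5. Total 5.
Augment S->relay->junc->sink: bottleneck 2. Total 7.
No augmenting path remains in the residual graph.

7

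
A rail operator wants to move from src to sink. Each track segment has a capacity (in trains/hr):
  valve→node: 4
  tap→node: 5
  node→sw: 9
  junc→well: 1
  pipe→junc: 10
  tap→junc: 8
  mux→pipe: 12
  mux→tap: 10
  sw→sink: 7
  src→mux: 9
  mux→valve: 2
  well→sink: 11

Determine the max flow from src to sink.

8

Augment src→mux→tap→junc→well→sink: bottleneck 1. Total 1.
Augment src→mux→tap→node→sw→sink: bottleneck 5. Total 6.
Augment src→mux→valve→node→sw→sink: bottleneck 2. Total 8.
No augmenting path remains in the residual graph.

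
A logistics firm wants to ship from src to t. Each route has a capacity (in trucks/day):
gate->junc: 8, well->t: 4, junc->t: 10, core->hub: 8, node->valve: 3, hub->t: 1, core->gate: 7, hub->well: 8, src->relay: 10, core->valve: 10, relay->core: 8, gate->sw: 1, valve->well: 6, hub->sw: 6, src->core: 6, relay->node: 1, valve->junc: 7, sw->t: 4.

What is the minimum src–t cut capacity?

15

Max flow = 15 (via 6 augmenting paths).
In the residual at optimum, the set reachable from src is {relay, src}.
Cut edges: src->core (cap 6), relay->core (cap 8), relay->node (cap 1). Sum = 15.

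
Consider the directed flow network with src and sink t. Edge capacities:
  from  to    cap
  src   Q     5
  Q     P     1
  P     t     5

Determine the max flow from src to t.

Augment src→Q→P→t: bottleneck 1. Total 1.
No augmenting path remains in the residual graph.

1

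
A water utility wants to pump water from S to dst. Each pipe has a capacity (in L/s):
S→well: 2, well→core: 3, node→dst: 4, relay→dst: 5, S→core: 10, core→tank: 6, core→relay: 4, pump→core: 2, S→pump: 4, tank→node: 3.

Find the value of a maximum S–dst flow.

7

Augment S→core→relay→dst: bottleneck 4. Total 4.
Augment S→core→tank→node→dst: bottleneck 3. Total 7.
No augmenting path remains in the residual graph.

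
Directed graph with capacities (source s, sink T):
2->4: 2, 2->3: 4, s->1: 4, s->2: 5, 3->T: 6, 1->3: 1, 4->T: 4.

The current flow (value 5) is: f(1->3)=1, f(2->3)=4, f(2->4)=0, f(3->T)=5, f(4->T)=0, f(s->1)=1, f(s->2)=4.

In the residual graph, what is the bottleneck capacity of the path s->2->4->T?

Residual capacities along the path: s->2: 1, 2->4: 2, 4->T: 4.
Minimum is 1.

1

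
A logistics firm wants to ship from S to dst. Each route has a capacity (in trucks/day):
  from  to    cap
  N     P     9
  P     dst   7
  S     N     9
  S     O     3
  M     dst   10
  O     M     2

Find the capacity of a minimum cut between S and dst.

9

Max flow = 9 (via 2 augmenting paths).
In the residual at optimum, the set reachable from S is {N, O, P, S}.
Cut edges: O->M (cap 2), P->dst (cap 7). Sum = 9.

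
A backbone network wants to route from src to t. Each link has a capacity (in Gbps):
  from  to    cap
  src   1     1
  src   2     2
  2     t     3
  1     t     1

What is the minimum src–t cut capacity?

3

Max flow = 3 (via 2 augmenting paths).
In the residual at optimum, the set reachable from src is {src}.
Cut edges: src->1 (cap 1), src->2 (cap 2). Sum = 3.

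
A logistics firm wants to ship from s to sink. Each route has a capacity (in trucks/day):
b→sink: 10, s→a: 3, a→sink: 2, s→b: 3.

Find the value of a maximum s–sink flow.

Augment s→a→sink: bottleneck 2. Total 2.
Augment s→b→sink: bottleneck 3. Total 5.
No augmenting path remains in the residual graph.

5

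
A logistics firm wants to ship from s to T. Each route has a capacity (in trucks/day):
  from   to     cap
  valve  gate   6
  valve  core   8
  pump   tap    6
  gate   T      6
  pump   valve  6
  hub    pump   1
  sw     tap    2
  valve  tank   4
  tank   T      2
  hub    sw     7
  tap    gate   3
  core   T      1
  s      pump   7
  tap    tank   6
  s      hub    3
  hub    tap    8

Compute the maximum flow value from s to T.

9

Augment s→hub→tap→gate→T: bottleneck 3. Total 3.
Augment s→pump→tap→tank→T: bottleneck 2. Total 5.
Augment s→pump→valve→gate→T: bottleneck 3. Total 8.
Augment s→pump→valve→core→T: bottleneck 1. Total 9.
No augmenting path remains in the residual graph.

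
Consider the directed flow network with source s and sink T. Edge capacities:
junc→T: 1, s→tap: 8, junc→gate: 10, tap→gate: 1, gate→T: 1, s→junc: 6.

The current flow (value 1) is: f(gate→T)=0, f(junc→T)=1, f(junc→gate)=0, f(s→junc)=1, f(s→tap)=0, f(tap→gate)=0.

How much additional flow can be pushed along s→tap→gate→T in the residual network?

Residual capacities along the path: s→tap: 8, tap→gate: 1, gate→T: 1.
Minimum is 1.

1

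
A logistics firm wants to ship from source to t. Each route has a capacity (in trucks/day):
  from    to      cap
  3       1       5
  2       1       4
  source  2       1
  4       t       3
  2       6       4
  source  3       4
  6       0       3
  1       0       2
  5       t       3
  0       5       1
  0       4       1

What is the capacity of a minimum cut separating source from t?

Max flow = 2 (via 2 augmenting paths).
In the residual at optimum, the set reachable from source is {0, 1, 2, 3, 6, source}.
Cut edges: 0→5 (cap 1), 0→4 (cap 1). Sum = 2.

2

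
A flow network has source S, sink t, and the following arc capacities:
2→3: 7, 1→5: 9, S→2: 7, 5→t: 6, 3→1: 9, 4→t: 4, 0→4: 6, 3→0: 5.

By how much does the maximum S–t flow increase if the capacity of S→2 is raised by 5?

Original max flow = 7.
Even with extra capacity on S→2, another cut of capacity 7 remains binding.
New max flow = 7. Increase = 0.

0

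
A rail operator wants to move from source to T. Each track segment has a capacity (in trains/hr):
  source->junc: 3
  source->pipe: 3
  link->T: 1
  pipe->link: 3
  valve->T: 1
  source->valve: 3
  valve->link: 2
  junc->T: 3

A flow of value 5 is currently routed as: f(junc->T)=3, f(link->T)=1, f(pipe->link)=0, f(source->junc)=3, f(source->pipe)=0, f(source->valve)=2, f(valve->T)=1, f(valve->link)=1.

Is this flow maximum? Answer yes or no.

Residual reachable from source: {link, pipe, source, valve}; T is not reachable.
Saturated cut: source->junc, valve->T, link->T with total capacity 5 = current flow value. Flow is maximum.

Yes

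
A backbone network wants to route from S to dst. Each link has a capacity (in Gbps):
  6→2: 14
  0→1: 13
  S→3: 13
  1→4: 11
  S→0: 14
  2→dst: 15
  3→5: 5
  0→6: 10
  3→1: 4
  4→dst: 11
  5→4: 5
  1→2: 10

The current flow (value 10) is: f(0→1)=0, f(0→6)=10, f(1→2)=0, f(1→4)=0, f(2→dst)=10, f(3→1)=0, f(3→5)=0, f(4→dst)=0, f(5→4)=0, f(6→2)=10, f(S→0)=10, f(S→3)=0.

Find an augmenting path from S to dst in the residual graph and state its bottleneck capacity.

S→0→1→2→dst, bottleneck 4

Residual along S→0→1→2→dst: S→0: 4, 0→1: 13, 1→2: 10, 2→dst: 5.
Bottleneck = min = 4.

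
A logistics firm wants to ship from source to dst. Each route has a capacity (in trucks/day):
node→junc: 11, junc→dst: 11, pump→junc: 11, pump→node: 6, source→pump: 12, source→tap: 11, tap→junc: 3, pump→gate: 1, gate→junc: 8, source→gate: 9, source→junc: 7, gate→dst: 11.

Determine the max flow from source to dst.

Augment source→gate→dst: bottleneck 9. Total 9.
Augment source→junc→dst: bottleneck 7. Total 16.
Augment source→pump→gate→dst: bottleneck 1. Total 17.
Augment source→pump→junc→dst: bottleneck 4. Total 21.
No augmenting path remains in the residual graph.

21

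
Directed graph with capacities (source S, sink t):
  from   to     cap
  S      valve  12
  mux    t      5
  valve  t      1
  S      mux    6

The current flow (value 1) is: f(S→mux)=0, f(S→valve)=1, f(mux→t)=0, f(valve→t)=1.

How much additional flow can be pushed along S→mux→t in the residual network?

5

Residual capacities along the path: S→mux: 6, mux→t: 5.
Minimum is 5.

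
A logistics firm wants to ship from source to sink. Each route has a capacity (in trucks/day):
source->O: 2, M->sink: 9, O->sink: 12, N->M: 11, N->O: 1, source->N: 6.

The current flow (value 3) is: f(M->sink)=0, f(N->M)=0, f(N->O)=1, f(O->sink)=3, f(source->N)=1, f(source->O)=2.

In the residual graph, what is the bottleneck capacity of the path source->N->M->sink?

Residual capacities along the path: source->N: 5, N->M: 11, M->sink: 9.
Minimum is 5.

5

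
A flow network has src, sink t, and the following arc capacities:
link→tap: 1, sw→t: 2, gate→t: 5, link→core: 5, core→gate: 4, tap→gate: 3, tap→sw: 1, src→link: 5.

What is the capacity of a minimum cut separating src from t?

Max flow = 5 (via 2 augmenting paths).
In the residual at optimum, the set reachable from src is {src}.
Cut edges: src→link (cap 5). Sum = 5.

5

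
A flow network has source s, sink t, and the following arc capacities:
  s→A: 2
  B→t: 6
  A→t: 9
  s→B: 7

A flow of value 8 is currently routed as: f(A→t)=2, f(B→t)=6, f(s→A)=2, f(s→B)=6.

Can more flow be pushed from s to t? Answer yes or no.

No

Residual reachable from s: {B, s}; t is not reachable.
Saturated cut: s→A, B→t with total capacity 8 = current flow value. Flow is maximum.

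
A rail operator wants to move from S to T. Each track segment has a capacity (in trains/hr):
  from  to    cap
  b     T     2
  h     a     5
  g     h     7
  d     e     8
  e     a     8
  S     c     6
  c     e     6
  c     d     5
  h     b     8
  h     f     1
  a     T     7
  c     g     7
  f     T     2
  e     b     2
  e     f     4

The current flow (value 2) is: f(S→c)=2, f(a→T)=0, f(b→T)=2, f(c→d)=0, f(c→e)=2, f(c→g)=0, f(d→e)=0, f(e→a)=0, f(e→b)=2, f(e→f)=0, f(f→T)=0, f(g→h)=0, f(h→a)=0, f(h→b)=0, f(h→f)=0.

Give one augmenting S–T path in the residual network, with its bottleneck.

Residual along S→c→e→a→T: S→c: 4, c→e: 4, e→a: 8, a→T: 7.
Bottleneck = min = 4.

S→c→e→a→T, bottleneck 4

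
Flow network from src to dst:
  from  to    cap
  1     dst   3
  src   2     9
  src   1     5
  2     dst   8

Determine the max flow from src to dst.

Augment src->1->dst: bottleneck 3. Total 3.
Augment src->2->dst: bottleneck 8. Total 11.
No augmenting path remains in the residual graph.

11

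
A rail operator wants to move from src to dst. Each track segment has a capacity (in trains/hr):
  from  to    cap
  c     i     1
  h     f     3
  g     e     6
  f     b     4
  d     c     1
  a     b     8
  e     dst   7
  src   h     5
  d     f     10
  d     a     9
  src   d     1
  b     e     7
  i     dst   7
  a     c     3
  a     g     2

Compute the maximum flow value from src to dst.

Augment src→d→c→i→dst: bottleneck 1. Total 1.
Augment src→h→f→b→e→dst: bottleneck 3. Total 4.
No augmenting path remains in the residual graph.

4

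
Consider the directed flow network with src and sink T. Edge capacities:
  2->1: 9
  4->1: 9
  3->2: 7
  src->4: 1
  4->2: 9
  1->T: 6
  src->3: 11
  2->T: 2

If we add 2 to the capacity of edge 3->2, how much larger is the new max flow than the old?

Original max flow = 8.
Even with extra capacity on 3->2, another cut of capacity 8 remains binding.
New max flow = 8. Increase = 0.

0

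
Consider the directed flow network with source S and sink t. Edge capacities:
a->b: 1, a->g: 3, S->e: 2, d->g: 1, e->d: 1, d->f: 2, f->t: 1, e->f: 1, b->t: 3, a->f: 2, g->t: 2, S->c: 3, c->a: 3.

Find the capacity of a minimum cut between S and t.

4

Max flow = 4 (via 3 augmenting paths).
In the residual at optimum, the set reachable from S is {S, a, c, d, e, f, g}.
Cut edges: a->b (cap 1), f->t (cap 1), g->t (cap 2). Sum = 4.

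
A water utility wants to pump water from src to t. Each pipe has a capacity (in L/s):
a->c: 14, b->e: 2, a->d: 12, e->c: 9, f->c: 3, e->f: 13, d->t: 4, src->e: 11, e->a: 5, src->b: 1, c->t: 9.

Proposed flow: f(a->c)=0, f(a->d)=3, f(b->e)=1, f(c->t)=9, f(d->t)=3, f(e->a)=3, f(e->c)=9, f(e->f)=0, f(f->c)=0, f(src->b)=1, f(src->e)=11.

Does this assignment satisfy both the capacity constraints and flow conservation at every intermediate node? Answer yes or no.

Every edge has 0 ≤ f(e) ≤ cap(e).
At each intermediate node, inflow equals outflow.

Yes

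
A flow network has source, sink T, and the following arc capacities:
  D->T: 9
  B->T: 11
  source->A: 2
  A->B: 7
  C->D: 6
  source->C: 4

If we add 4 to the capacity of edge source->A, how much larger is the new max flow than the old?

Original max flow = 6.
After raising cap(source->A), augmenting paths through that edge carry 4 more units.
New max flow = 10. Increase = 4.

4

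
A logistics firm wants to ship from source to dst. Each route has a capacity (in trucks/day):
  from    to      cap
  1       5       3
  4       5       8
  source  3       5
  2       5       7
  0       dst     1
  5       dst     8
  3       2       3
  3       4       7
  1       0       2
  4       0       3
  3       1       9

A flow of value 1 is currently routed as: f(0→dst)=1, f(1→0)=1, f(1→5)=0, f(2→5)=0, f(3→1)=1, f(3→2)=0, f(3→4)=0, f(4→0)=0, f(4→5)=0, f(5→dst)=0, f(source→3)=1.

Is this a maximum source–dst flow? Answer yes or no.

No

Residual path source→3→1→5→dst has bottleneck 3 > 0.
Pushing 3 along it raises the flow to 4, so the given flow is not maximum.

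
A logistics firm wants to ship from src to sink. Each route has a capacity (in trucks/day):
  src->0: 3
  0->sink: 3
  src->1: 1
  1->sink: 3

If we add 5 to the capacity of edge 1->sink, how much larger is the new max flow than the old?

Original max flow = 4.
Edge 1->sink does not cross the min cut (source side {src}), so extra capacity there cannot help.
New max flow = 4. Increase = 0.

0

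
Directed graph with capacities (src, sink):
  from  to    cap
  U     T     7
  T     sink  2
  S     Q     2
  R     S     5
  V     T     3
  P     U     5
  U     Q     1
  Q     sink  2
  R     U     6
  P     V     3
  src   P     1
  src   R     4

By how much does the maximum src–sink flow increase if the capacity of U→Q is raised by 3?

0

Original max flow = 4.
Edge U→Q does not cross the min cut (source side {P, Q, R, S, T, U, V, src}), so extra capacity there cannot help.
New max flow = 4. Increase = 0.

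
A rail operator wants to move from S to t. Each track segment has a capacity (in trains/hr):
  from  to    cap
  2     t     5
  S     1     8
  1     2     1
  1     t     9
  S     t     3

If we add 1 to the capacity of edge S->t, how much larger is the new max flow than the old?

1

Original max flow = 11.
After raising cap(S->t), augmenting paths through that edge carry 1 more unit.
New max flow = 12. Increase = 1.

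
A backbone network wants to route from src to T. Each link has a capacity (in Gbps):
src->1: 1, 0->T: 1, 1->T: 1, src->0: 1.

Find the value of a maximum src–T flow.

2

Augment src->0->T: bottleneck 1. Total 1.
Augment src->1->T: bottleneck 1. Total 2.
No augmenting path remains in the residual graph.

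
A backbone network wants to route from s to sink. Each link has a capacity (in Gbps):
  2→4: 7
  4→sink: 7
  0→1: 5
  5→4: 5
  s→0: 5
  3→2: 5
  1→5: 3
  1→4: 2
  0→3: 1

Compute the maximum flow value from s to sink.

Augment s→0→1→4→sink: bottleneck 2. Total 2.
Augment s→0→3→2→4→sink: bottleneck 1. Total 3.
Augment s→0→1→5→4→sink: bottleneck 2. Total 5.
No augmenting path remains in the residual graph.

5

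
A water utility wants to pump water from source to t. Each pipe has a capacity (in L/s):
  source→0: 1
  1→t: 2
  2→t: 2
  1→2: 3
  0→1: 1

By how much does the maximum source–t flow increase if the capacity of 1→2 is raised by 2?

Original max flow = 1.
Edge 1→2 does not cross the min cut (source side {source}), so extra capacity there cannot help.
New max flow = 1. Increase = 0.

0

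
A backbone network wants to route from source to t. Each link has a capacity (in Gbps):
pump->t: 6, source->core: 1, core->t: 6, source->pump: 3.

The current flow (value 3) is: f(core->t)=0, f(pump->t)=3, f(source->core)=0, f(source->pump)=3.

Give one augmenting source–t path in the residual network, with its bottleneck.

source->core->t, bottleneck 1

Residual along source->core->t: source->core: 1, core->t: 6.
Bottleneck = min = 1.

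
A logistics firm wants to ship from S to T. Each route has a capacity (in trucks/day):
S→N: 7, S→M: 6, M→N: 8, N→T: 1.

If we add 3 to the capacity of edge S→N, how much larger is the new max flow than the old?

Original max flow = 1.
Edge S→N does not cross the min cut (source side {M, N, S}), so extra capacity there cannot help.
New max flow = 1. Increase = 0.

0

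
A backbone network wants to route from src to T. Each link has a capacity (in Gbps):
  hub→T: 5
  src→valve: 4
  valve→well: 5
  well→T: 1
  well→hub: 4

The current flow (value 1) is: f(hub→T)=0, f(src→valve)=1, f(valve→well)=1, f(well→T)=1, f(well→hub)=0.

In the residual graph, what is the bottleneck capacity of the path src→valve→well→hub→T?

3

Residual capacities along the path: src→valve: 3, valve→well: 4, well→hub: 4, hub→T: 5.
Minimum is 3.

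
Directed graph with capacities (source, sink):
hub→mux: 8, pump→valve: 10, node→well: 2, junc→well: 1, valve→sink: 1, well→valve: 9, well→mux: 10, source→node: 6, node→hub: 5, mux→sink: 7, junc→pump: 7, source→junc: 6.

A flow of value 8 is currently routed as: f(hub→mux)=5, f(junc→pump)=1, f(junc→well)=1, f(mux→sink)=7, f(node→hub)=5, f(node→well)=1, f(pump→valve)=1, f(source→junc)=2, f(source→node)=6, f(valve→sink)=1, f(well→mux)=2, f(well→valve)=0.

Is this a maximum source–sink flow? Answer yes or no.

Yes

Residual reachable from source: {junc, pump, source, valve}; sink is not reachable.
Saturated cut: source→node, junc→well, valve→sink with total capacity 8 = current flow value. Flow is maximum.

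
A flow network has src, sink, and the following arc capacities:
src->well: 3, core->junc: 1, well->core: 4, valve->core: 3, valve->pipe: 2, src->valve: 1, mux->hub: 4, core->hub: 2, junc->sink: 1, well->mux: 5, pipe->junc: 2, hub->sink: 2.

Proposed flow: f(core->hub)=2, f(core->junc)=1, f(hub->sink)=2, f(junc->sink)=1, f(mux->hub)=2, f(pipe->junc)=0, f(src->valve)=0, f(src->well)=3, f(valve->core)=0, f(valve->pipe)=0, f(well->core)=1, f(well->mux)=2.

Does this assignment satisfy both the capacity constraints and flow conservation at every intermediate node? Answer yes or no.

No

Conservation fails at core: inflow 1 ≠ outflow 3.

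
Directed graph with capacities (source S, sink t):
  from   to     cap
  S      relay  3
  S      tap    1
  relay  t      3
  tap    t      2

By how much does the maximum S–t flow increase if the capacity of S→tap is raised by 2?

1

Original max flow = 4.
After raising cap(S→tap), augmenting paths through that edge carry 1 more unit.
New max flow = 5. Increase = 1.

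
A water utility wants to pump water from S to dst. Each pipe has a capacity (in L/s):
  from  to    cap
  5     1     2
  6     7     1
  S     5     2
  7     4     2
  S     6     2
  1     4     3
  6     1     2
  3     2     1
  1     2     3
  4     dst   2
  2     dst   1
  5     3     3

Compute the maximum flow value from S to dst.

Augment S→5→3→2→dst: bottleneck 1. Total 1.
Augment S→5→1→4→dst: bottleneck 1. Total 2.
Augment S→6→1→4→dst: bottleneck 1. Total 3.
No augmenting path remains in the residual graph.

3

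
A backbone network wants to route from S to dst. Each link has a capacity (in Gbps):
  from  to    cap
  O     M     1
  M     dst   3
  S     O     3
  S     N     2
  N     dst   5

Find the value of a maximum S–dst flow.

3

Augment S→N→dst: bottleneck 2. Total 2.
Augment S→O→M→dst: bottleneck 1. Total 3.
No augmenting path remains in the residual graph.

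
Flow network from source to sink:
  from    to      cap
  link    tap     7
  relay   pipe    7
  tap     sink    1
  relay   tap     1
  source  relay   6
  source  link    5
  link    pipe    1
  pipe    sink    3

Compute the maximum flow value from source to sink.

4

Augment source->relay->pipe->sink: bottleneck 3. Total 3.
Augment source->relay->tap->sink: bottleneck 1. Total 4.
No augmenting path remains in the residual graph.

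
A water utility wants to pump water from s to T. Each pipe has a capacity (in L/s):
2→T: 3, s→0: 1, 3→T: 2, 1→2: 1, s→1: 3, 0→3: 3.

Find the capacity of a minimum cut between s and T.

2

Max flow = 2 (via 2 augmenting paths).
In the residual at optimum, the set reachable from s is {1, s}.
Cut edges: 1→2 (cap 1), s→0 (cap 1). Sum = 2.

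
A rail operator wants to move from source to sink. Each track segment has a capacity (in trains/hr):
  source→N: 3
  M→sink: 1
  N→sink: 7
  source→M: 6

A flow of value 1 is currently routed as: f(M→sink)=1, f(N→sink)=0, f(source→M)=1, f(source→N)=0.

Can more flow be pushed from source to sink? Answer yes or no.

Yes

Residual path source→N→sink has bottleneck 3 > 0.
Pushing 3 along it raises the flow to 4, so the given flow is not maximum.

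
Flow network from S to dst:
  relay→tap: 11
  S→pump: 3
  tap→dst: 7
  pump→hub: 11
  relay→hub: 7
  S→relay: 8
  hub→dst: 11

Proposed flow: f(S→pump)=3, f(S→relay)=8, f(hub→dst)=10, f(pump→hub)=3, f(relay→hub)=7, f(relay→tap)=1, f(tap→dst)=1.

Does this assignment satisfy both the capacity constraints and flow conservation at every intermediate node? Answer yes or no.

Every edge has 0 ≤ f(e) ≤ cap(e).
At each intermediate node, inflow equals outflow.

Yes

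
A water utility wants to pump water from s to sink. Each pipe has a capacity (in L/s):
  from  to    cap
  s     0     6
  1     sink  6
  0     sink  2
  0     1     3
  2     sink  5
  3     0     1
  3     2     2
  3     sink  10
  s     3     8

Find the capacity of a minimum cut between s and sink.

13

Max flow = 13 (via 3 augmenting paths).
In the residual at optimum, the set reachable from s is {0, s}.
Cut edges: s->3 (cap 8), 0->1 (cap 3), 0->sink (cap 2). Sum = 13.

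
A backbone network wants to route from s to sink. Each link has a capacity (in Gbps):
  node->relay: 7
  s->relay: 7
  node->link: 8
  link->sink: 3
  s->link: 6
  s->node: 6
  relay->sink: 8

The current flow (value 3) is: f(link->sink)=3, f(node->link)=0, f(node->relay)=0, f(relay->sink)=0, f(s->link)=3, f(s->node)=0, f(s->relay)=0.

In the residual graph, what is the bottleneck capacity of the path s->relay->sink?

7

Residual capacities along the path: s->relay: 7, relay->sink: 8.
Minimum is 7.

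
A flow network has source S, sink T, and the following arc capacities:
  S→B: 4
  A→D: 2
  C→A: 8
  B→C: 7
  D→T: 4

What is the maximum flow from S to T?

Augment S→B→C→A→D→T: bottleneck 2. Total 2.
No augmenting path remains in the residual graph.

2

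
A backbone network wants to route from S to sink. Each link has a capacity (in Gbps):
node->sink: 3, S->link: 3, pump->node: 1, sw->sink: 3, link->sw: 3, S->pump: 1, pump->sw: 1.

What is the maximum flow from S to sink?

Augment S->pump->node->sink: bottleneck 1. Total 1.
Augment S->link->sw->sink: bottleneck 3. Total 4.
No augmenting path remains in the residual graph.

4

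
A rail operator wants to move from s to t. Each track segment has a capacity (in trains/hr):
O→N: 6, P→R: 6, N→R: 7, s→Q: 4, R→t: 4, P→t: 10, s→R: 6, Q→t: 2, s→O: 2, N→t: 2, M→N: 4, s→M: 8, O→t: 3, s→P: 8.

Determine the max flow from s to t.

18

Augment s→Q→t: bottleneck 2. Total 2.
Augment s→P→t: bottleneck 8. Total 10.
Augment s→O→t: bottleneck 2. Total 12.
Augment s→R→t: bottleneck 4. Total 16.
Augment s→M→N→t: bottleneck 2. Total 18.
No augmenting path remains in the residual graph.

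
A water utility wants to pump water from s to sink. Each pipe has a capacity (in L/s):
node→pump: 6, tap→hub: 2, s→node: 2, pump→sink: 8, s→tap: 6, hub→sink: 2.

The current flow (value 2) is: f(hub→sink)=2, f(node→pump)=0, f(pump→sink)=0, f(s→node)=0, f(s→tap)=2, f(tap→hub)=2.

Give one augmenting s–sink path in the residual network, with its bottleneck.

s→node→pump→sink, bottleneck 2

Residual along s→node→pump→sink: s→node: 2, node→pump: 6, pump→sink: 8.
Bottleneck = min = 2.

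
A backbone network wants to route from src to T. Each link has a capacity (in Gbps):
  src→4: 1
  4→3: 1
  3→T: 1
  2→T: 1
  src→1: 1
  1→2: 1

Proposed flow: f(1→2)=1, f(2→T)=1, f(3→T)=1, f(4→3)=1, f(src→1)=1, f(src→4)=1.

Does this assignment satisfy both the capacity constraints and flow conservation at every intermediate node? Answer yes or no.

Every edge has 0 ≤ f(e) ≤ cap(e).
At each intermediate node, inflow equals outflow.

Yes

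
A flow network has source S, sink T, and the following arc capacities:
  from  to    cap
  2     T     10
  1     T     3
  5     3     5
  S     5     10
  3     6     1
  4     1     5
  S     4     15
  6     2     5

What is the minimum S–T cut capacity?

4

Max flow = 4 (via 2 augmenting paths).
In the residual at optimum, the set reachable from S is {1, 3, 4, 5, S}.
Cut edges: 3→6 (cap 1), 1→T (cap 3). Sum = 4.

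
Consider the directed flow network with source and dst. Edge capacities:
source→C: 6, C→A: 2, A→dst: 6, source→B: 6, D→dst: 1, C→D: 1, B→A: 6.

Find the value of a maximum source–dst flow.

Augment source→C→D→dst: bottleneck 1. Total 1.
Augment source→C→A→dst: bottleneck 2. Total 3.
Augment source→B→A→dst: bottleneck 4. Total 7.
No augmenting path remains in the residual graph.

7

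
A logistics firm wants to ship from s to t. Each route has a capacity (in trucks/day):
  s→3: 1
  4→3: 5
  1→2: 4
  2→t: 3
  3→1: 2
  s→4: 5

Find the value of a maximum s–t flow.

Augment s→3→1→2→t: bottleneck 1. Total 1.
Augment s→4→3→1→2→t: bottleneck 1. Total 2.
No augmenting path remains in the residual graph.

2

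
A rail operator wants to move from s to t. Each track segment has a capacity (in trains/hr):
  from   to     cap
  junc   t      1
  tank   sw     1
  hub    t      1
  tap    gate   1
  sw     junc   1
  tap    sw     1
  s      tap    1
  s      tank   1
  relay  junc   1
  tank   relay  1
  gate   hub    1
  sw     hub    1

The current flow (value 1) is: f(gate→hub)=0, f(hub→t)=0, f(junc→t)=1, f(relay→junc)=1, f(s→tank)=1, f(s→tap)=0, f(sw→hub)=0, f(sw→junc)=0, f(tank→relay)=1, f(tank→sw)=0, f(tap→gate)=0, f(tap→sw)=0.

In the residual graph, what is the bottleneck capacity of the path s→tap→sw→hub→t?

Residual capacities along the path: s→tap: 1, tap→sw: 1, sw→hub: 1, hub→t: 1.
Minimum is 1.

1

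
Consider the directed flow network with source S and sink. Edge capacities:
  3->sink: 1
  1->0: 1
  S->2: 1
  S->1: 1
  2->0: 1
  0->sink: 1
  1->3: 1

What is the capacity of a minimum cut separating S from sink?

Max flow = 2 (via 2 augmenting paths).
In the residual at optimum, the set reachable from S is {S}.
Cut edges: S->2 (cap 1), S->1 (cap 1). Sum = 2.

2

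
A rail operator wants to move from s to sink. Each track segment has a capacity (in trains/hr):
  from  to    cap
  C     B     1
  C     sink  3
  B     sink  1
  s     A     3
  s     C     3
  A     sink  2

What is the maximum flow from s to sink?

Augment s->C->sink: bottleneck 3. Total 3.
Augment s->A->sink: bottleneck 2. Total 5.
No augmenting path remains in the residual graph.

5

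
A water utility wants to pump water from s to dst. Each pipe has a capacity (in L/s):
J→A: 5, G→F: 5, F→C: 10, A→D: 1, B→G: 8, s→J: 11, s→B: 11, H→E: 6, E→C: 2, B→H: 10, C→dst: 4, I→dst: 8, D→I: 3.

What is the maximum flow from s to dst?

5

Augment s→B→G→F→C→dst: bottleneck 4. Total 4.
Augment s→J→A→D→I→dst: bottleneck 1. Total 5.
No augmenting path remains in the residual graph.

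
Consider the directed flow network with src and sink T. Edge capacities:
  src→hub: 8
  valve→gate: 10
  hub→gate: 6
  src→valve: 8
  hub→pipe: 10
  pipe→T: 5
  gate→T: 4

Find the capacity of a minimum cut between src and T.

Max flow = 9 (via 3 augmenting paths).
In the residual at optimum, the set reachable from src is {gate, hub, pipe, src, valve}.
Cut edges: pipe→T (cap 5), gate→T (cap 4). Sum = 9.

9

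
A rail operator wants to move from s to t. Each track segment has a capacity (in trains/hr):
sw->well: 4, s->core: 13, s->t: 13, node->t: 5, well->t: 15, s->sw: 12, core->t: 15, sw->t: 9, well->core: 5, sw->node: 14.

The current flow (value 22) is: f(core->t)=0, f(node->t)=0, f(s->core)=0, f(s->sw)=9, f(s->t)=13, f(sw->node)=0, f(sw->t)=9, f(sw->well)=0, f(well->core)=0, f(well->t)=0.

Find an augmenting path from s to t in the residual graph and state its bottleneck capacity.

s->core->t, bottleneck 13

Residual along s->core->t: s->core: 13, core->t: 15.
Bottleneck = min = 13.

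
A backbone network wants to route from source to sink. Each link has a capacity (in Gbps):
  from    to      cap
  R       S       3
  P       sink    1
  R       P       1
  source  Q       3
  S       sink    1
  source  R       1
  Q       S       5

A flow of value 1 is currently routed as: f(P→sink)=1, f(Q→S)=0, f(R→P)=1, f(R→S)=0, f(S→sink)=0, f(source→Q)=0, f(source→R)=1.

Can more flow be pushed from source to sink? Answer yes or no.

Residual path source→Q→S→sink has bottleneck 1 > 0.
Pushing 1 along it raises the flow to 2, so the given flow is not maximum.

Yes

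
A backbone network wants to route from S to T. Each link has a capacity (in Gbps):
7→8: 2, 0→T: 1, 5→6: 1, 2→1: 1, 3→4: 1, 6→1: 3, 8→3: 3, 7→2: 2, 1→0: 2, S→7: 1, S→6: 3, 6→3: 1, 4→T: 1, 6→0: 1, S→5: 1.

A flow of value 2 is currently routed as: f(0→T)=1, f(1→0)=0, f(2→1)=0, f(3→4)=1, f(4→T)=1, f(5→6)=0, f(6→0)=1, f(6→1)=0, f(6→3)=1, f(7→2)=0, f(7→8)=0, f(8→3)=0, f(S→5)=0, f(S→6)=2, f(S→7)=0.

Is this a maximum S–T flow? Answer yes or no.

Yes

Residual reachable from S: {0, 1, 2, 3, 5, 6, 7, 8, S}; T is not reachable.
Saturated cut: 3→4, 0→T with total capacity 2 = current flow value. Flow is maximum.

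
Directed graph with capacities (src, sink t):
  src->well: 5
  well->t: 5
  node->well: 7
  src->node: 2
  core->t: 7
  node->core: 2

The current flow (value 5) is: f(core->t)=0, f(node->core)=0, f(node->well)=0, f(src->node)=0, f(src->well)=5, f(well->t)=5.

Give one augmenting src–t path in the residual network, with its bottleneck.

Residual along src->node->core->t: src->node: 2, node->core: 2, core->t: 7.
Bottleneck = min = 2.

src->node->core->t, bottleneck 2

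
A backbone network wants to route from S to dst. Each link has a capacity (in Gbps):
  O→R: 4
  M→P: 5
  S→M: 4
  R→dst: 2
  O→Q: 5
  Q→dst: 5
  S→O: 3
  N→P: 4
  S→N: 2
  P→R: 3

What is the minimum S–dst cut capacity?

5

Max flow = 5 (via 2 augmenting paths).
In the residual at optimum, the set reachable from S is {M, N, P, R, S}.
Cut edges: S→O (cap 3), R→dst (cap 2). Sum = 5.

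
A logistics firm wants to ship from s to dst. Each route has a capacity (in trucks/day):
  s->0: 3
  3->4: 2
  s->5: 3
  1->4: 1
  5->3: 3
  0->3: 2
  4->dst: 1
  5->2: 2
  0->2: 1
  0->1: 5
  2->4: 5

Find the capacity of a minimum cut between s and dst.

1

Max flow = 1 (via 1 augmenting path).
In the residual at optimum, the set reachable from s is {0, 1, 2, 3, 4, 5, s}.
Cut edges: 4->dst (cap 1). Sum = 1.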